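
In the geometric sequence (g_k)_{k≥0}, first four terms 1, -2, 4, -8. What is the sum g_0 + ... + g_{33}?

Common ratio r = -2.
g_k = 1·(-2)^(k-0).
S = 1·((-2)^34 - 1)/(-2 - 1) = 1·(17179869184 - 1)/(-3) = -5726623061.

-5726623061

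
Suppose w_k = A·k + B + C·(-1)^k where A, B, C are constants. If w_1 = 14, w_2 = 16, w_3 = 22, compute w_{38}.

Write the equations: A + B - C = 14; 2A + B + C = 16; 3A + B - C = 22.
Subtracting the first from the second: A + 2C = 2.
Subtracting the second from the third: A - 2C = 6.
Solving: C = -1, A = 4, then B = 9.
Hence w_{38} = 4·38 + 9 + (-1)·1 = 160.

160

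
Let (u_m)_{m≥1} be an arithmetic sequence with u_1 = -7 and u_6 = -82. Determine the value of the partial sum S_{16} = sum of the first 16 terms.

Common difference d = (-82 - (-7)) / (6 - 1) = -15.
u_m = -7 + (m - 1)·(-15).
u_{16} = -232; S = 16·(-7 + (-232))/2 = -1912.

-1912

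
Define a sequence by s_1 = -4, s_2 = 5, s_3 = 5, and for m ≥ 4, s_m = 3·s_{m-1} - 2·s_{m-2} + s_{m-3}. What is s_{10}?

s_4 = 1; s_5 = -2; s_6 = -3; s_7 = -4; s_8 = -8; s_9 = -19; s_{10} = -45.

-45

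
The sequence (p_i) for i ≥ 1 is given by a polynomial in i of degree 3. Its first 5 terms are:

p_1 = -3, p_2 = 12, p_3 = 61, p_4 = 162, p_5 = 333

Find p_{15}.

1st diffs: 15, 49, 101, 171.
2nd diffs: 34, 52, 70.
3rd diffs: 18, 18 (constant).
Newton forward-difference form: p_i = -3 + 15·C(i-1,1) + 34·C(i-1,2) + 18·C(i-1,3).
At i = 15: i-1 = 14, so p_{15} = -3 + 210 + 3094 + 6552 = 9853.

9853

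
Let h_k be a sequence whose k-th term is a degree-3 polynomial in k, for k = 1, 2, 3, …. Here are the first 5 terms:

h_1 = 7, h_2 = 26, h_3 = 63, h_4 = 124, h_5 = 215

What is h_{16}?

1st diffs: 19, 37, 61, 91.
2nd diffs: 18, 24, 30.
3rd diffs: 6, 6 (constant).
So h_k = k^3 + 3k^2 + 3k.
Evaluating at k = 16 gives h_{16} = 4912.

4912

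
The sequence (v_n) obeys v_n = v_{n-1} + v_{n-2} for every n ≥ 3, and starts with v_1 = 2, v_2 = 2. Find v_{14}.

754

v_3 = 4;  v_4 = 6;  v_5 = 10;  …;  v_{11} = 178;  v_{12} = 288;  v_{13} = 466;  v_{14} = 754.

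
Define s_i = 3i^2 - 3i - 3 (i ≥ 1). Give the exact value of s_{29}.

2433

s_{29} = 3·29^2 - 3·29 - 3 = 2433.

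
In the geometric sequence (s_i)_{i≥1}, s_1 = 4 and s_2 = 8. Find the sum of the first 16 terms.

262140

Common ratio r = 2.
s_i = 4·2^(i-1).
S = 4·(2^16 - 1)/(2 - 1) = 4·(65536 - 1)/(1) = 262140.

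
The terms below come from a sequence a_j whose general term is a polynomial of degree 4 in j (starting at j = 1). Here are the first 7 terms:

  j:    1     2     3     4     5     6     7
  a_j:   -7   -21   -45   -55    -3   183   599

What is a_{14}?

23055

1st diffs: -14, -24, -10, 52, 186, 416.
2nd diffs: -10, 14, 62, 134, 230.
3rd diffs: 24, 48, 72, 96.
4th diffs: 24, 24, 24 (constant).
Newton forward-difference form: a_j = -7 + (-14)·C(j-1,1) + (-10)·C(j-1,2) + 24·C(j-1,3) + 24·C(j-1,4).
At j = 14: j-1 = 13, so a_{14} = -7 - 182 - 780 + 6864 + 17160 = 23055.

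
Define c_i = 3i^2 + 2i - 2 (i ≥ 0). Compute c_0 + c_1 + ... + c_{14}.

3225

Over i = 0..14: Σi = 105, Σi² = 1015.
Total = (3)·1015 + (2)·105 + (-2)·15 = 3225.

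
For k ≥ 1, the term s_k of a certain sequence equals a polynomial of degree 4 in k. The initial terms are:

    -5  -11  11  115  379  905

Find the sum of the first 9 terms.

1st diffs: -6, 22, 104, 264, 526.
2nd diffs: 28, 82, 160, 262.
3rd diffs: 54, 78, 102.
4th diffs: 24, 24 (constant).
So s_k = k^4 - k^3 - 5k^2 + k - 1.
Continuing: 1819, 3271, 5435.
Summing k = 1..9 (9 terms) gives 11919.

11919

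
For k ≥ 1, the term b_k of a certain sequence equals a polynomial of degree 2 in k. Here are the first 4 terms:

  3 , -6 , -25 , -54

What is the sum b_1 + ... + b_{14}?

1st diffs: -9, -19, -29.
2nd diffs: -10, -10 (constant).
Newton forward-difference form: b_k = 3 + (-9)·C(k-1,1) + (-10)·C(k-1,2).
Continuing: …, -93, -142, -201, -270, …, b_{14} = -894.
Summing k = 1..14 (14 terms) gives -4417.

-4417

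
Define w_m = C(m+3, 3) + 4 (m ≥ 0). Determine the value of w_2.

14

C(5, 3) = 10, so w_2 = 14.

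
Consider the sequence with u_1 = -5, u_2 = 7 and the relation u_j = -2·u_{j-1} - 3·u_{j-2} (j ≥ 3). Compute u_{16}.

Step forward from the initial values:
u_3 = 1  u_4 = -23  u_5 = 43  …  u_{13} = -725  u_{14} = 5983  u_{15} = -9791  u_{16} = 1633.

1633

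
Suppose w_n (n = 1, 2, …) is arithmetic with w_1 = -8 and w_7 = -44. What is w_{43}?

-260

Common difference d = (-44 - (-8)) / (7 - 1) = -6.
w_n = -8 + (n - 1)·(-6).
w_{43} = -8 + 42·(-6) = -260.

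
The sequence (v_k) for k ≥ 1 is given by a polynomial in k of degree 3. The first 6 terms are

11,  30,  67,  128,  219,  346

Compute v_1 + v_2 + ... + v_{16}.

23456

1st diffs: 19, 37, 61, 91, 127.
2nd diffs: 18, 24, 30, 36.
3rd diffs: 6, 6, 6 (constant).
Newton forward-difference form: v_k = 11 + 19·C(k-1,1) + 18·C(k-1,2) + 6·C(k-1,3).
Continuing: …, 515, 732, 1003, 1334, …, v_{16} = 4916.
Summing k = 1..16 (16 terms) gives 23456.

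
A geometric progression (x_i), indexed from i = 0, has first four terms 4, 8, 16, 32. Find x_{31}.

8589934592

Common ratio r = 2.
x_i = 4·2^(i-0).
x_{31} = 4·2^31 = 8589934592.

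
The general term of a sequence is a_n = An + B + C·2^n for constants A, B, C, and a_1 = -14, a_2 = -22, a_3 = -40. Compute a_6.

Write the equations: A + B + 2C = -14; 2A + B + 4C = -22; 3A + B + 8C = -40.
Subtracting the first from the second: A + 2C = -8.
Subtracting the second from the third: A + 4C = -18.
Solving: C = -5, A = 2, then B = -6.
Hence a_6 = 2·6 + (-6) + (-5)·64 = -314.

-314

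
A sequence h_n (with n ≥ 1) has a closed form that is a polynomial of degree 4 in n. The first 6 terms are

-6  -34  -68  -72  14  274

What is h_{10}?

1st diffs: -28, -34, -4, 86, 260.
2nd diffs: -6, 30, 90, 174.
3rd diffs: 36, 60, 84.
4th diffs: 24, 24 (constant).
So h_n = n^4 - 4n^3 - 4n^2 - 3n + 4.
Evaluating at n = 10 gives h_{10} = 5574.

5574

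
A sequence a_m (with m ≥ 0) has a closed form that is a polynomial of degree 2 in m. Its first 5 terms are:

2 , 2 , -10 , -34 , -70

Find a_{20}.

-2278

1st diffs: 0, -12, -24, -36.
2nd diffs: -12, -12, -12 (constant).
Newton forward-difference form: a_m = 2 + (-12)·C(m,2).
At m = 20: m = 20, so a_{20} = 2 - 2280 = -2278.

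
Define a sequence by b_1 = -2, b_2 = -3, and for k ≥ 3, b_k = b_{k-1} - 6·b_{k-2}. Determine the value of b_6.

Iterate the recurrence:
b_3 = 9  b_4 = 27  b_5 = -27  b_6 = -189.

-189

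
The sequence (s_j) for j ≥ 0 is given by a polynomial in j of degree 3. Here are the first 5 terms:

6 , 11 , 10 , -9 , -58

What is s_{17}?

1st diffs: 5, -1, -19, -49.
2nd diffs: -6, -18, -30.
3rd diffs: -12, -12 (constant).
Newton forward-difference form: s_j = 6 + 5·C(j,1) + (-6)·C(j,2) + (-12)·C(j,3).
At j = 17: j = 17, so s_{17} = 6 + 85 - 816 - 8160 = -8885.

-8885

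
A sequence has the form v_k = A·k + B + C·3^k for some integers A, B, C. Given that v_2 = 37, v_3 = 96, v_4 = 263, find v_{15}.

Write the equations: 2A + B + 9C = 37; 3A + B + 27C = 96; 4A + B + 81C = 263.
Subtracting the first from the second: A + 18C = 59.
Subtracting the second from the third: A + 54C = 167.
Solving: C = 3, A = 5, then B = 0.
Hence v_{15} = 5·15 + 0 + 3·14348907 = 43046796.

43046796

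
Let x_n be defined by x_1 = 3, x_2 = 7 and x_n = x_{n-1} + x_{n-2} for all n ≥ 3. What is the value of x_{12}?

788

Iterate the recurrence:
x_3 = 10; x_4 = 17; x_5 = 27; x_6 = 44; x_7 = 71; x_8 = 115; x_9 = 186; x_{10} = 301; x_{11} = 487; x_{12} = 788.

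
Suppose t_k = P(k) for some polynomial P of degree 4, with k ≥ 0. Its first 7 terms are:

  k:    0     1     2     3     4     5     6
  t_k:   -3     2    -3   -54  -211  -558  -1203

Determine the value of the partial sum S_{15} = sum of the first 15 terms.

-125282

1st diffs: 5, -5, -51, -157, -347, -645.
2nd diffs: -10, -46, -106, -190, -298.
3rd diffs: -36, -60, -84, -108.
4th diffs: -24, -24, -24 (constant).
Newton forward-difference form: t_k = -3 + 5·C(k,1) + (-10)·C(k,2) + (-36)·C(k,3) + (-24)·C(k,4).
Continuing: …, -2278, -3939, -6366, -9763, …, t_{14} = -37971.
Summing k = 0..14 (15 terms) gives -125282.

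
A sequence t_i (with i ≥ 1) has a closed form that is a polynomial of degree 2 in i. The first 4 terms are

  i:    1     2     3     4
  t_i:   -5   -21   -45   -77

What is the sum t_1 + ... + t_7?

1st diffs: -16, -24, -32.
2nd diffs: -8, -8 (constant).
So t_i = -4i^2 - 4i + 3.
Continuing: -117, -165, -221.
Summing i = 1..7 (7 terms) gives -651.

-651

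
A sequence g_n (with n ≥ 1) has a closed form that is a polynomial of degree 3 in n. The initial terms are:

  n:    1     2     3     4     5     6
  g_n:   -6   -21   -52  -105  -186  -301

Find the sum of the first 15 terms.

1st diffs: -15, -31, -53, -81, -115.
2nd diffs: -16, -22, -28, -34.
3rd diffs: -6, -6, -6 (constant).
Newton forward-difference form: g_n = -6 + (-15)·C(n-1,1) + (-16)·C(n-1,2) + (-6)·C(n-1,3).
Continuing: …, -456, -657, -910, -1221, …, g_{15} = -3856.
Summing n = 1..15 (15 terms) gives -17135.

-17135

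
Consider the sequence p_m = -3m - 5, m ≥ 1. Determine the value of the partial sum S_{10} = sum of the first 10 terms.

Over m = 1..10: Σm = 55.
Total = (-3)·55 + (-5)·10 = -215.

-215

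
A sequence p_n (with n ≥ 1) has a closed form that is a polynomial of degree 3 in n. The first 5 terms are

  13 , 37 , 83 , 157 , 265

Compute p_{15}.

4535

1st diffs: 24, 46, 74, 108.
2nd diffs: 22, 28, 34.
3rd diffs: 6, 6 (constant).
So p_n = n^3 + 5n^2 + 2n + 5.
Evaluating at n = 15 gives p_{15} = 4535.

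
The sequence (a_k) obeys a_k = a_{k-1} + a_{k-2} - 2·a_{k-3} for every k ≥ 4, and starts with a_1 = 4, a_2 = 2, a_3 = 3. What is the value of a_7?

-11

Step forward from the initial values:
a_4 = -3; a_5 = -4; a_6 = -13; a_7 = -11.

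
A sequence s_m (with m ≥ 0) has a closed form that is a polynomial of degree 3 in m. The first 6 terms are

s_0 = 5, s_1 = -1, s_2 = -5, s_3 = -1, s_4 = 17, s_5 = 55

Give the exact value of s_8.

349

1st diffs: -6, -4, 4, 18, 38.
2nd diffs: 2, 8, 14, 20.
3rd diffs: 6, 6, 6 (constant).
So s_m = m^3 - 2m^2 - 5m + 5.
Evaluating at m = 8 gives s_8 = 349.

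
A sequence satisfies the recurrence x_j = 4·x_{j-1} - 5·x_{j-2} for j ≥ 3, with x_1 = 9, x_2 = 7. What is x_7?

Applying the relation repeatedly:
x_3 = -17, x_4 = -103, x_5 = -327, x_6 = -793, x_7 = -1537.

-1537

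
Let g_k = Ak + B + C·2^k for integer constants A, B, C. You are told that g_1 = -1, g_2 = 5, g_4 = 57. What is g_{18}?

Plug in k = 1, 2, 4: A + B + 2C = -1; 2A + B + 4C = 5; 4A + B + 16C = 57.
Subtracting the first from the second: A + 2C = 6.
Subtracting the second from the third: 2A + 12C = 52.
Solving: C = 5, A = -4, then B = -7.
Hence g_{18} = -4·18 + (-7) + 5·262144 = 1310641.

1310641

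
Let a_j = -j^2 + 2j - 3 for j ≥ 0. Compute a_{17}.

a_{17} = -1·17^2 + 2·17 - 3 = -258.

-258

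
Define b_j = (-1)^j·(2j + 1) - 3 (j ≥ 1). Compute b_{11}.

-26

(-1)^11 = -1; 2j + 1 at j=11 is 23; so b_{11} = -26.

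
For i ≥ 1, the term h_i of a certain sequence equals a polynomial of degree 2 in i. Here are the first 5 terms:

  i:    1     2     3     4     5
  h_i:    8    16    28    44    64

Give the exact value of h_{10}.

1st diffs: 8, 12, 16, 20.
2nd diffs: 4, 4, 4 (constant).
So h_i = 2i^2 + 2i + 4.
Evaluating at i = 10 gives h_{10} = 224.

224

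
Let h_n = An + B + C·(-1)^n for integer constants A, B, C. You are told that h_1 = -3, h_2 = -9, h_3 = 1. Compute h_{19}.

At n = 1, 2, 3: A + B - C = -3; 2A + B + C = -9; 3A + B - C = 1.
Subtracting the first from the second: A + 2C = -6.
Subtracting the second from the third: A - 2C = 10.
Solving: C = -4, A = 2, then B = -9.
Therefore h_{19} = 38 + (-9) + (-4)·(-1) = 33.

33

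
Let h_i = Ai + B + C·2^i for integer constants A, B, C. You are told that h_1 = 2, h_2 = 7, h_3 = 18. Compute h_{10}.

3059

Plug in i = 1, 2, 3: A + B + 2C = 2; 2A + B + 4C = 7; 3A + B + 8C = 18.
Subtracting the first from the second: A + 2C = 5.
Subtracting the second from the third: A + 4C = 11.
Solving: C = 3, A = -1, then B = -3.
Hence h_{10} = -1·10 + (-3) + 3·1024 = 3059.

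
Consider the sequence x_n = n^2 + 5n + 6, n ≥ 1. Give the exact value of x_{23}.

x_{23} = 1·23^2 + 5·23 + 6 = 650.

650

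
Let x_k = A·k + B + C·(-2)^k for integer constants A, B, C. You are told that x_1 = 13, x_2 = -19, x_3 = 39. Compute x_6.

-327

Write the equations: A + B - 2C = 13; 2A + B + 4C = -19; 3A + B - 8C = 39.
Subtracting the first from the second: A + 6C = -32.
Subtracting the second from the third: A - 12C = 58.
Solving: C = -5, A = -2, then B = 5.
So x_k = -2·k + 5 + (-5)·(-2)^k; at k=6 this is -327.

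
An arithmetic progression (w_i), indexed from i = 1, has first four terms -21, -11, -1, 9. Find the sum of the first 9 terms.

Common difference d = 10.
w_i = -21 + (i - 1)·10.
w_9 = 59; S = 9·(-21 + 59)/2 = 171.

171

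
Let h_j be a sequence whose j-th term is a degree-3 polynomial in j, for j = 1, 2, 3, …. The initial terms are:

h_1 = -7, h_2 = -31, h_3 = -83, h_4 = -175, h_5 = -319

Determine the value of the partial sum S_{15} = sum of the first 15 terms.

-31745

1st diffs: -24, -52, -92, -144.
2nd diffs: -28, -40, -52.
3rd diffs: -12, -12 (constant).
Newton forward-difference form: h_j = -7 + (-24)·C(j-1,1) + (-28)·C(j-1,2) + (-12)·C(j-1,3).
Continuing: …, -527, -811, -1183, -1655, …, h_{15} = -7259.
Summing j = 1..15 (15 terms) gives -31745.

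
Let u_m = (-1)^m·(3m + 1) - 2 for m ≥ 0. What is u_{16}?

(-1)^16 = 1; 3m + 1 at m=16 is 49; so u_{16} = 47.

47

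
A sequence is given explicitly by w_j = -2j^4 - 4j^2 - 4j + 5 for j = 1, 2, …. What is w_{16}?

w_{16} = -2·16^4 - 4·16^2 - 4·16 + 5 = -132155.

-132155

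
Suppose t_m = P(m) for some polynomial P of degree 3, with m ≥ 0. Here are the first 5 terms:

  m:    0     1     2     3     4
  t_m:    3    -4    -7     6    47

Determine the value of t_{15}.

1st diffs: -7, -3, 13, 41.
2nd diffs: 4, 16, 28.
3rd diffs: 12, 12 (constant).
Newton forward-difference form: t_m = 3 + (-7)·C(m,1) + 4·C(m,2) + 12·C(m,3).
At m = 15: m = 15, so t_{15} = 3 - 105 + 420 + 5460 = 5778.

5778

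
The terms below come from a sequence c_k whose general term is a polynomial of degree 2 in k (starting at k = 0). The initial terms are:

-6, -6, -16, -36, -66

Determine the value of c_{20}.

-1906

1st diffs: 0, -10, -20, -30.
2nd diffs: -10, -10, -10 (constant).
Newton forward-difference form: c_k = -6 + (-10)·C(k,2).
At k = 20: k = 20, so c_{20} = -6 - 1900 = -1906.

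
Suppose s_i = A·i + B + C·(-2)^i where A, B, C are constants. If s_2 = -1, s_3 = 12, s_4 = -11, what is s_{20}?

-1048555

Write the equations: 2A + B + 4C = -1; 3A + B - 8C = 12; 4A + B + 16C = -11.
Subtracting the first from the second: A - 12C = 13.
Subtracting the second from the third: A + 24C = -23.
Solving: C = -1, A = 1, then B = 1.
Therefore s_{20} = 20 + 1 + (-1)·1048576 = -1048555.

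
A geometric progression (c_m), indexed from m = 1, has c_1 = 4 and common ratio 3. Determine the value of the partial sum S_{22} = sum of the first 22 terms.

62762119216

c_m = 4·3^(m-1).
S = 4·(3^22 - 1)/(3 - 1) = 4·(31381059609 - 1)/(2) = 62762119216.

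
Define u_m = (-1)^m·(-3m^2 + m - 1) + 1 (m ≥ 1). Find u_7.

(-1)^7 = -1; -3m^2 + m - 1 at m=7 is -141; so u_7 = 142.

142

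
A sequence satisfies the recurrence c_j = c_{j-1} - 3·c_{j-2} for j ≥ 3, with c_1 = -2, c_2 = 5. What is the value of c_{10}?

-580

Compute successive terms:
c_3 = 11; c_4 = -4; c_5 = -37; c_6 = -25; c_7 = 86; c_8 = 161; c_9 = -97; c_{10} = -580.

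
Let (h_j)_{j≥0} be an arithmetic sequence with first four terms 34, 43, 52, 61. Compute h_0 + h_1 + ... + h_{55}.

15764

Common difference d = 9.
h_j = 34 + (j - 0)·9.
h_{55} = 529; S = 56·(34 + 529)/2 = 15764.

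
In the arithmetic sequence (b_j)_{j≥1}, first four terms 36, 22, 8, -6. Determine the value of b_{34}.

-426

Common difference d = -14.
b_j = 36 + (j - 1)·(-14).
b_{34} = 36 + 33·(-14) = -426.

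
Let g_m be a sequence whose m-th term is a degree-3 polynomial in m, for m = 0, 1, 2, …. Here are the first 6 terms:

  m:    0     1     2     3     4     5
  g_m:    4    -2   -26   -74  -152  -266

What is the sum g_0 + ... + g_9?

1st diffs: -6, -24, -48, -78, -114.
2nd diffs: -18, -24, -30, -36.
3rd diffs: -6, -6, -6 (constant).
Newton forward-difference form: g_m = 4 + (-6)·C(m,1) + (-18)·C(m,2) + (-6)·C(m,3).
Continuing: -422, -626, -884, -1202.
Summing m = 0..9 (10 terms) gives -3650.

-3650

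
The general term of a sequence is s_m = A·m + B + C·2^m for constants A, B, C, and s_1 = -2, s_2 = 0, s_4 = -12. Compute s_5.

Plug in m = 1, 2, 4: A + B + 2C = -2; 2A + B + 4C = 0; 4A + B + 16C = -12.
Subtracting the first from the second: A + 2C = 2.
Subtracting the second from the third: 2A + 12C = -12.
Solving: C = -2, A = 6, then B = -4.
So s_m = 6·m + (-4) + (-2)·2^m; at m=5 this is -38.

-38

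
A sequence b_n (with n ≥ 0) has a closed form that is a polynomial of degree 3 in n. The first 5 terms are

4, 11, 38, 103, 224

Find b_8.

1628

1st diffs: 7, 27, 65, 121.
2nd diffs: 20, 38, 56.
3rd diffs: 18, 18 (constant).
Newton forward-difference form: b_n = 4 + 7·C(n,1) + 20·C(n,2) + 18·C(n,3).
At n = 8: n = 8, so b_8 = 4 + 56 + 560 + 1008 = 1628.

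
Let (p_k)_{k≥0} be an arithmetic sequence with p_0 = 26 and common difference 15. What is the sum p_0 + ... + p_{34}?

9835

p_k = 26 + (k - 0)·15.
p_{34} = 536; S = 35·(26 + 536)/2 = 9835.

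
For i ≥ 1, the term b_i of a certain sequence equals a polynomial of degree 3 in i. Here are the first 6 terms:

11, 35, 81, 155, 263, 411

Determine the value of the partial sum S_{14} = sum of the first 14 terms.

1st diffs: 24, 46, 74, 108, 148.
2nd diffs: 22, 28, 34, 40.
3rd diffs: 6, 6, 6 (constant).
Newton forward-difference form: b_i = 11 + 24·C(i-1,1) + 22·C(i-1,2) + 6·C(i-1,3).
Continuing: …, 605, 851, 1155, 1523, …, b_{14} = 3755.
Summing i = 1..14 (14 terms) gives 16352.

16352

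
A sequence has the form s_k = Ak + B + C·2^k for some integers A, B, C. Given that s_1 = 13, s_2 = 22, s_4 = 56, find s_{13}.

Write the equations: A + B + 2C = 13; 2A + B + 4C = 22; 4A + B + 16C = 56.
Subtracting the first from the second: A + 2C = 9.
Subtracting the second from the third: 2A + 12C = 34.
Solving: C = 2, A = 5, then B = 4.
Therefore s_{13} = 65 + 4 + 2·8192 = 16453.

16453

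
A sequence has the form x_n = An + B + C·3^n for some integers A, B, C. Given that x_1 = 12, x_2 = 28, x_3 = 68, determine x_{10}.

118140

The three given values yield: A + B + 3C = 12; 2A + B + 9C = 28; 3A + B + 27C = 68.
Subtracting the first from the second: A + 6C = 16.
Subtracting the second from the third: A + 18C = 40.
Solving: C = 2, A = 4, then B = 2.
Therefore x_{10} = 40 + 2 + 2·59049 = 118140.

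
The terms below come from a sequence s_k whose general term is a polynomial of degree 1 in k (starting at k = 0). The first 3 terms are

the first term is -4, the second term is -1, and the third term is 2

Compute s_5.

1st diffs: 3, 3 (constant).
So s_k = 3k - 4.
Evaluating at k = 5 gives s_5 = 11.

11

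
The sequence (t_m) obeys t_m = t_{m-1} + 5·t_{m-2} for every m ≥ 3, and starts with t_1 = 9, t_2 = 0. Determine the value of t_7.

Applying the relation repeatedly:
t_3 = 45  t_4 = 45  t_5 = 270  t_6 = 495  t_7 = 1845.

1845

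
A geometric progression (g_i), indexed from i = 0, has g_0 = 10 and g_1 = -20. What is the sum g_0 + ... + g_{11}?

Common ratio r = -2.
g_i = 10·(-2)^(i-0).
S = 10·((-2)^12 - 1)/(-2 - 1) = 10·(4096 - 1)/(-3) = -13650.

-13650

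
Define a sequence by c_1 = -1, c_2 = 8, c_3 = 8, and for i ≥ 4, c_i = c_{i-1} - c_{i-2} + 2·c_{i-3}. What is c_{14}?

Compute successive terms:
c_4 = -2, c_5 = 6, c_6 = 24, …, c_{11} = 30, c_{12} = 40, c_{13} = 134, c_{14} = 154.

154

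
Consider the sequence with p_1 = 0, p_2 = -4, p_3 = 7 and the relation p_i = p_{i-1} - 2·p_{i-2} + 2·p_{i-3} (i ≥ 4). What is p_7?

21

p_4 = 15;  p_5 = -7;  p_6 = -23;  p_7 = 21.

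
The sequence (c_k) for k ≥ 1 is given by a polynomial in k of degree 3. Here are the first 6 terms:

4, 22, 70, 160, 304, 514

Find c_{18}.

12550

1st diffs: 18, 48, 90, 144, 210.
2nd diffs: 30, 42, 54, 66.
3rd diffs: 12, 12, 12 (constant).
Newton forward-difference form: c_k = 4 + 18·C(k-1,1) + 30·C(k-1,2) + 12·C(k-1,3).
At k = 18: k-1 = 17, so c_{18} = 4 + 306 + 4080 + 8160 = 12550.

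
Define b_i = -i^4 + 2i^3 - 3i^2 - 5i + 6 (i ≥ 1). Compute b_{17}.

-74641

b_{17} = -1·17^4 + 2·17^3 - 3·17^2 - 5·17 + 6 = -74641.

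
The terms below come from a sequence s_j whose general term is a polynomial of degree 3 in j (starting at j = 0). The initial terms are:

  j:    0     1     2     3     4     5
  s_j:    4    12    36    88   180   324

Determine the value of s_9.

1660

1st diffs: 8, 24, 52, 92, 144.
2nd diffs: 16, 28, 40, 52.
3rd diffs: 12, 12, 12 (constant).
So s_j = 2j^3 + 2j^2 + 4j + 4.
Evaluating at j = 9 gives s_9 = 1660.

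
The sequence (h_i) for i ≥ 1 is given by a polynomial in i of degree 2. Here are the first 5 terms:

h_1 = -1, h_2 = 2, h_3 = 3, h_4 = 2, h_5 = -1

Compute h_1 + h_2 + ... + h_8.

1st diffs: 3, 1, -1, -3.
2nd diffs: -2, -2, -2 (constant).
Newton forward-difference form: h_i = -1 + 3·C(i-1,1) + (-2)·C(i-1,2).
Continuing: -6, -13, -22.
Summing i = 1..8 (8 terms) gives -36.

-36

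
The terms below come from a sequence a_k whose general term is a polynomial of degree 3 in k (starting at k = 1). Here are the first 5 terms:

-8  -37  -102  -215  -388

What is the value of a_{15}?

1st diffs: -29, -65, -113, -173.
2nd diffs: -36, -48, -60.
3rd diffs: -12, -12 (constant).
So a_k = -2k^3 - 6k^2 + 3k - 3.
Evaluating at k = 15 gives a_{15} = -8058.

-8058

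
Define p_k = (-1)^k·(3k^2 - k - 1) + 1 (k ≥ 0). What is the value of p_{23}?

(-1)^23 = -1; 3k^2 - k - 1 at k=23 is 1563; so p_{23} = -1562.

-1562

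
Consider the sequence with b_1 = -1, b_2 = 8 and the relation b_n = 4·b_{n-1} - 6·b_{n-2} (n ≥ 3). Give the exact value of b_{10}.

-17536

Applying the relation repeatedly:
b_3 = 38, b_4 = 104, b_5 = 188, b_6 = 128, b_7 = -616, b_8 = -3232, b_9 = -9232, b_{10} = -17536.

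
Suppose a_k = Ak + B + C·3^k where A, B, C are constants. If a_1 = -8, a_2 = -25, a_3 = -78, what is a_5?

Write the equations: A + B + 3C = -8; 2A + B + 9C = -25; 3A + B + 27C = -78.
Subtracting the first from the second: A + 6C = -17.
Subtracting the second from the third: A + 18C = -53.
Solving: C = -3, A = 1, then B = 0.
Hence a_5 = 1·5 + 0 + (-3)·243 = -724.

-724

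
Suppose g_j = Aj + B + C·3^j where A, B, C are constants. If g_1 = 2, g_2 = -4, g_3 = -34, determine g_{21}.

-20920706278

At j = 1, 2, 3: A + B + 3C = 2; 2A + B + 9C = -4; 3A + B + 27C = -34.
Subtracting the first from the second: A + 6C = -6.
Subtracting the second from the third: A + 18C = -30.
Solving: C = -2, A = 6, then B = 2.
Hence g_{21} = 6·21 + 2 + (-2)·10460353203 = -20920706278.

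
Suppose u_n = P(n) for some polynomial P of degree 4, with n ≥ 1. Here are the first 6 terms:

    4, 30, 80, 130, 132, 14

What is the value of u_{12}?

-10270

1st diffs: 26, 50, 50, 2, -118.
2nd diffs: 24, 0, -48, -120.
3rd diffs: -24, -48, -72.
4th diffs: -24, -24 (constant).
So u_n = -n^4 + 6n^3 + n^2 - 4n + 2.
Evaluating at n = 12 gives u_{12} = -10270.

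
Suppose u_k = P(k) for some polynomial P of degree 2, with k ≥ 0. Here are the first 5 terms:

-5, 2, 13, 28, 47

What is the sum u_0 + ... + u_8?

1st diffs: 7, 11, 15, 19.
2nd diffs: 4, 4, 4 (constant).
Newton forward-difference form: u_k = -5 + 7·C(k,1) + 4·C(k,2).
Continuing: 70, 97, 128, 163.
Summing k = 0..8 (9 terms) gives 543.

543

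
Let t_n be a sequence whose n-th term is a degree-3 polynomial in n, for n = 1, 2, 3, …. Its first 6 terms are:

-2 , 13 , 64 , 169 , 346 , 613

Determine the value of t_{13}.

6514

1st diffs: 15, 51, 105, 177, 267.
2nd diffs: 36, 54, 72, 90.
3rd diffs: 18, 18, 18 (constant).
Newton forward-difference form: t_n = -2 + 15·C(n-1,1) + 36·C(n-1,2) + 18·C(n-1,3).
At n = 13: n-1 = 12, so t_{13} = -2 + 180 + 2376 + 3960 = 6514.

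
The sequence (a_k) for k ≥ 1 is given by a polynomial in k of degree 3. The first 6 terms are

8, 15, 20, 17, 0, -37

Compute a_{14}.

-1773

1st diffs: 7, 5, -3, -17, -37.
2nd diffs: -2, -8, -14, -20.
3rd diffs: -6, -6, -6 (constant).
So a_k = -k^3 + 5k^2 - k + 5.
Evaluating at k = 14 gives a_{14} = -1773.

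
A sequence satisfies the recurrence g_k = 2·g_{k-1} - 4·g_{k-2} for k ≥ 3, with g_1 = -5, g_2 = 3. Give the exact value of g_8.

Applying the relation repeatedly:
g_3 = 26  g_4 = 40  g_5 = -24  g_6 = -208  g_7 = -320  g_8 = 192.

192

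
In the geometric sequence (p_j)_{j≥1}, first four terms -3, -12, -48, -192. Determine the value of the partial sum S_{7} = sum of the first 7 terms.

-16383

Common ratio r = 4.
p_j = (-3)·4^(j-1).
S = (-3)·(4^7 - 1)/(4 - 1) = (-3)·(16384 - 1)/(3) = -16383.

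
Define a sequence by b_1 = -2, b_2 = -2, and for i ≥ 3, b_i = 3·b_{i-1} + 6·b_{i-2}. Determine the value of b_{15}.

-770641938

Applying the relation repeatedly:
b_3 = -18;  b_4 = -66;  b_5 = -306;  …;  b_{12} = -9219906;  b_{13} = -40312242;  b_{14} = -176256162;  b_{15} = -770641938.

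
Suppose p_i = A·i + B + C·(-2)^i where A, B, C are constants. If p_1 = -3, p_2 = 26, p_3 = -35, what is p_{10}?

At i = 1, 2, 3: A + B - 2C = -3; 2A + B + 4C = 26; 3A + B - 8C = -35.
Subtracting the first from the second: A + 6C = 29.
Subtracting the second from the third: A - 12C = -61.
Solving: C = 5, A = -1, then B = 8.
Therefore p_{10} = -10 + 8 + 5·1024 = 5118.

5118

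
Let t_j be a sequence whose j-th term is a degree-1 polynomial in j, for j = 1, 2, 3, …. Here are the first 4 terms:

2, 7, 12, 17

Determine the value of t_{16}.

77

1st diffs: 5, 5, 5 (constant).
So t_j = 5j - 3.
Evaluating at j = 16 gives t_{16} = 77.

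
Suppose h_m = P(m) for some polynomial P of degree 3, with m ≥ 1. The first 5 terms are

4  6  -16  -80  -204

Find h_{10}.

-2354

1st diffs: 2, -22, -64, -124.
2nd diffs: -24, -42, -60.
3rd diffs: -18, -18 (constant).
Newton forward-difference form: h_m = 4 + 2·C(m-1,1) + (-24)·C(m-1,2) + (-18)·C(m-1,3).
At m = 10: m-1 = 9, so h_{10} = 4 + 18 - 864 - 1512 = -2354.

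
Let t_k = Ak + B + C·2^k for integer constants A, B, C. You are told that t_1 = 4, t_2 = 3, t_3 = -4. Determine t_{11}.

The three given values yield: A + B + 2C = 4; 2A + B + 4C = 3; 3A + B + 8C = -4.
Subtracting the first from the second: A + 2C = -1.
Subtracting the second from the third: A + 4C = -7.
Solving: C = -3, A = 5, then B = 5.
Therefore t_{11} = 55 + 5 + (-3)·2048 = -6084.

-6084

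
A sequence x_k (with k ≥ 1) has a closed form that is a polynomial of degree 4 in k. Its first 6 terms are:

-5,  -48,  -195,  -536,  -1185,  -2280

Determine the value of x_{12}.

-28968

1st diffs: -43, -147, -341, -649, -1095.
2nd diffs: -104, -194, -308, -446.
3rd diffs: -90, -114, -138.
4th diffs: -24, -24 (constant).
Newton forward-difference form: x_k = -5 + (-43)·C(k-1,1) + (-104)·C(k-1,2) + (-90)·C(k-1,3) + (-24)·C(k-1,4).
At k = 12: k-1 = 11, so x_{12} = -5 - 473 - 5720 - 14850 - 7920 = -28968.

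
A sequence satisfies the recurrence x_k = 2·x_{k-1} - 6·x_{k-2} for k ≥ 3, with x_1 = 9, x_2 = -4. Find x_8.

-3952

x_3 = -62; x_4 = -100; x_5 = 172; x_6 = 944; x_7 = 856; x_8 = -3952.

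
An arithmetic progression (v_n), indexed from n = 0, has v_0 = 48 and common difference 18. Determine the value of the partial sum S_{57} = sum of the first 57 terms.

v_n = 48 + (n - 0)·18.
v_{56} = 1056; S = 57·(48 + 1056)/2 = 31464.

31464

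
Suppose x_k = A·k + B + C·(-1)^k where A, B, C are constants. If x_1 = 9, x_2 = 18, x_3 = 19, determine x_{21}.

Plug in k = 1, 2, 3: A + B - C = 9; 2A + B + C = 18; 3A + B - C = 19.
Subtracting the first from the second: A + 2C = 9.
Subtracting the second from the third: A - 2C = 1.
Solving: C = 2, A = 5, then B = 6.
Therefore x_{21} = 105 + 6 + 2·(-1) = 109.

109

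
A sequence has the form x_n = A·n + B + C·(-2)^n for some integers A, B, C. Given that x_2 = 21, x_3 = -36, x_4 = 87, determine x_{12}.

20511

Write the equations: 2A + B + 4C = 21; 3A + B - 8C = -36; 4A + B + 16C = 87.
Subtracting the first from the second: A - 12C = -57.
Subtracting the second from the third: A + 24C = 123.
Solving: C = 5, A = 3, then B = -5.
Hence x_{12} = 3·12 + (-5) + 5·4096 = 20511.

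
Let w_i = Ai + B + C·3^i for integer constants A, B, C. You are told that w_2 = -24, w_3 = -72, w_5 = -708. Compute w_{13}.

-4782900

At i = 2, 3, 5: 2A + B + 9C = -24; 3A + B + 27C = -72; 5A + B + 243C = -708.
Subtracting the first from the second: A + 18C = -48.
Subtracting the second from the third: 2A + 216C = -636.
Solving: C = -3, A = 6, then B = -9.
Therefore w_{13} = 78 + (-9) + (-3)·1594323 = -4782900.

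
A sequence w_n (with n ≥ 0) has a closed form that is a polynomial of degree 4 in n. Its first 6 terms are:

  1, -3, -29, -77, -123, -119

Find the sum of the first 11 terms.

1st diffs: -4, -26, -48, -46, 4.
2nd diffs: -22, -22, 2, 50.
3rd diffs: 0, 24, 48.
4th diffs: 24, 24 (constant).
Newton forward-difference form: w_n = 1 + (-4)·C(n,1) + (-22)·C(n,2) + 24·C(n,4).
Continuing: …, 7, 351, 1033, 2197, …, w_{10} = 4011.
Summing n = 0..10 (11 terms) gives 7249.

7249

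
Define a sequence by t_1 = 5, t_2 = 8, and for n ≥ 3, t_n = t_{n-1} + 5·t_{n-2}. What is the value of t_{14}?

Step forward from the initial values:
t_3 = 33; t_4 = 73; t_5 = 238; …; t_{11} = 106678; t_{12} = 295743; t_{13} = 829133; t_{14} = 2307848.

2307848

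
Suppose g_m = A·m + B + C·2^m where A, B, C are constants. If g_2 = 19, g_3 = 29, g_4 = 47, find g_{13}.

At m = 2, 3, 4: 2A + B + 4C = 19; 3A + B + 8C = 29; 4A + B + 16C = 47.
Subtracting the first from the second: A + 4C = 10.
Subtracting the second from the third: A + 8C = 18.
Solving: C = 2, A = 2, then B = 7.
Hence g_{13} = 2·13 + 7 + 2·8192 = 16417.

16417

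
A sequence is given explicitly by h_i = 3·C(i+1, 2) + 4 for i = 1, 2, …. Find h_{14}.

319

C(15, 2) = 105, so h_{14} = 319.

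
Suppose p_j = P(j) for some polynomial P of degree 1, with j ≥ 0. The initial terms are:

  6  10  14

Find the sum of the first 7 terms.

1st diffs: 4, 4 (constant).
So p_j = 4j + 6.
Continuing: 18, 22, 26, 30.
Summing j = 0..6 (7 terms) gives 126.

126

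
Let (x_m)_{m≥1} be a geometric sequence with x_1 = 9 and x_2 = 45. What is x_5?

Common ratio r = 5.
x_m = 9·5^(m-1).
x_5 = 9·5^4 = 5625.

5625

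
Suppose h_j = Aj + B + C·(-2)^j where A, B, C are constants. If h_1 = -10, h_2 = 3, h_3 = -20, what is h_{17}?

At j = 1, 2, 3: A + B - 2C = -10; 2A + B + 4C = 3; 3A + B - 8C = -20.
Subtracting the first from the second: A + 6C = 13.
Subtracting the second from the third: A - 12C = -23.
Solving: C = 2, A = 1, then B = -7.
So h_j = 1·j + (-7) + 2·(-2)^j; at j=17 this is -262134.

-262134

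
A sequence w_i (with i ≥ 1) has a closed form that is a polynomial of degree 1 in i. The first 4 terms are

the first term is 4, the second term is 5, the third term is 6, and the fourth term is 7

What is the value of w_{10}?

1st diffs: 1, 1, 1 (constant).
So w_i = i + 3.
Evaluating at i = 10 gives w_{10} = 13.

13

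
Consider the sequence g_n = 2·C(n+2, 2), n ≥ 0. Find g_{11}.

156

C(13, 2) = 78, so g_{11} = 156.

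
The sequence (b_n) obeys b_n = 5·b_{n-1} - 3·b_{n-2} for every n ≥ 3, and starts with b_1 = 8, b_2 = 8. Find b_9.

Iterate the recurrence:
b_3 = 16;  b_4 = 56;  b_5 = 232;  b_6 = 992;  b_7 = 4264;  b_8 = 18344;  b_9 = 78928.

78928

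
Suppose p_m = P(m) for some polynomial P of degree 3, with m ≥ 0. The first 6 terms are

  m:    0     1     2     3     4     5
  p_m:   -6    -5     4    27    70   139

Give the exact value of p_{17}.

5179

1st diffs: 1, 9, 23, 43, 69.
2nd diffs: 8, 14, 20, 26.
3rd diffs: 6, 6, 6 (constant).
Newton forward-difference form: p_m = -6 + 1·C(m,1) + 8·C(m,2) + 6·C(m,3).
At m = 17: m = 17, so p_{17} = -6 + 17 + 1088 + 4080 = 5179.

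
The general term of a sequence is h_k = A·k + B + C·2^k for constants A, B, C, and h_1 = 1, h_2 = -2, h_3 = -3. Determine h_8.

220

At k = 1, 2, 3: A + B + 2C = 1; 2A + B + 4C = -2; 3A + B + 8C = -3.
Subtracting the first from the second: A + 2C = -3.
Subtracting the second from the third: A + 4C = -1.
Solving: C = 1, A = -5, then B = 4.
Therefore h_8 = -40 + 4 + 1·256 = 220.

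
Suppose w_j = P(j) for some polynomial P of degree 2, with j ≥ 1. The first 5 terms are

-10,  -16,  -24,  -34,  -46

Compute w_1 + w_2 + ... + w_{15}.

1st diffs: -6, -8, -10, -12.
2nd diffs: -2, -2, -2 (constant).
Newton forward-difference form: w_j = -10 + (-6)·C(j-1,1) + (-2)·C(j-1,2).
Continuing: …, -60, -76, -94, -114, …, w_{15} = -276.
Summing j = 1..15 (15 terms) gives -1690.

-1690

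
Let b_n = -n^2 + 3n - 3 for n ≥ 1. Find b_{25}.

b_{25} = -1·25^2 + 3·25 - 3 = -553.

-553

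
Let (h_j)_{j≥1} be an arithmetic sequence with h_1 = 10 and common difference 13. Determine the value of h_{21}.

h_j = 10 + (j - 1)·13.
h_{21} = 10 + 20·13 = 270.

270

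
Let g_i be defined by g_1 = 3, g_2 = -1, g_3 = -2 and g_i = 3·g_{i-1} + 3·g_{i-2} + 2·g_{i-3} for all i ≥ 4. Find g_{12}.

-225160

g_4 = -3, g_5 = -17, g_6 = -64, g_7 = -249, g_8 = -973, g_9 = -3794, g_{10} = -14799, g_{11} = -57725, g_{12} = -225160.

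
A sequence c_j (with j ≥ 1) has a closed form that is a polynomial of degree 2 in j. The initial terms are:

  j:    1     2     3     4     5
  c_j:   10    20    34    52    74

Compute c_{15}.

1st diffs: 10, 14, 18, 22.
2nd diffs: 4, 4, 4 (constant).
Newton forward-difference form: c_j = 10 + 10·C(j-1,1) + 4·C(j-1,2).
At j = 15: j-1 = 14, so c_{15} = 10 + 140 + 364 = 514.

514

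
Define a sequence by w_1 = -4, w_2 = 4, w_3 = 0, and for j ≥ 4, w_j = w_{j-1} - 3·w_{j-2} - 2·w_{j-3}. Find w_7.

Step forward from the initial values:
w_4 = -4;  w_5 = -12;  w_6 = 0;  w_7 = 44.

44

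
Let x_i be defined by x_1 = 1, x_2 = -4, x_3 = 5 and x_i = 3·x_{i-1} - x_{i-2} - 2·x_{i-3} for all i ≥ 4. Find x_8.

x_4 = 17, x_5 = 54, x_6 = 135, x_7 = 317, x_8 = 708.

708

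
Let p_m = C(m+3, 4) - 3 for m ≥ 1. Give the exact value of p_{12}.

C(15, 4) = 1365, so p_{12} = 1362.

1362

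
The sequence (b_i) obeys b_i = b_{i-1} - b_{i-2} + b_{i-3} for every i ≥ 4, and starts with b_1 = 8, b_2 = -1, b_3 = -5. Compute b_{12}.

4

Step forward from the initial values:
b_4 = 4;  b_5 = 8;  b_6 = -1;  b_7 = -5;  b_8 = 4;  b_9 = 8;  b_{10} = -1;  b_{11} = -5;  b_{12} = 4.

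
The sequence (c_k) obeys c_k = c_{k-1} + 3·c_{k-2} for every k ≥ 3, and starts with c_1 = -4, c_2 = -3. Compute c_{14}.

Applying the relation repeatedly:
c_3 = -15; c_4 = -24; c_5 = -69; …; c_{11} = -9573; c_{12} = -21957; c_{13} = -50676; c_{14} = -116547.

-116547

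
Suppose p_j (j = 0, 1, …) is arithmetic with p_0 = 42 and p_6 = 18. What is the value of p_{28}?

-70

Common difference d = (18 - 42) / (6 - 0) = -4.
p_j = 42 + (j - 0)·(-4).
p_{28} = 42 + 28·(-4) = -70.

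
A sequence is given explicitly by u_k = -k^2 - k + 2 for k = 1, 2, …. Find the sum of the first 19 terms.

Over k = 1..19: Σk = 190, Σk² = 2470.
Total = (-1)·2470 + (-1)·190 + (2)·19 = -2622.

-2622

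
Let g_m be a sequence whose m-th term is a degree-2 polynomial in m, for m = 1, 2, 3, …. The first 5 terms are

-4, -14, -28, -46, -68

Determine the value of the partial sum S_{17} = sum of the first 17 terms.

1st diffs: -10, -14, -18, -22.
2nd diffs: -4, -4, -4 (constant).
So g_m = -2m^2 - 4m + 2.
Continuing: …, -94, -124, -158, -196, …, g_{17} = -644.
Summing m = 1..17 (17 terms) gives -4148.

-4148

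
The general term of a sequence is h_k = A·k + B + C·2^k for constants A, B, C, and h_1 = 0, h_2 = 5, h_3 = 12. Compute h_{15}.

32808

At k = 1, 2, 3: A + B + 2C = 0; 2A + B + 4C = 5; 3A + B + 8C = 12.
Subtracting the first from the second: A + 2C = 5.
Subtracting the second from the third: A + 4C = 7.
Solving: C = 1, A = 3, then B = -5.
So h_k = 3·k + (-5) + 1·2^k; at k=15 this is 32808.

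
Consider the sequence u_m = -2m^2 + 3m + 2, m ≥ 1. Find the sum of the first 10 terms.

Over m = 1..10: Σm = 55, Σm² = 385.
Total = (-2)·385 + (3)·55 + (2)·10 = -585.

-585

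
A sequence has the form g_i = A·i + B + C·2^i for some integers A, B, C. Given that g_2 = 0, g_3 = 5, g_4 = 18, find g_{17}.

262091

Plug in i = 2, 3, 4: 2A + B + 4C = 0; 3A + B + 8C = 5; 4A + B + 16C = 18.
Subtracting the first from the second: A + 4C = 5.
Subtracting the second from the third: A + 8C = 13.
Solving: C = 2, A = -3, then B = -2.
So g_i = -3·i + (-2) + 2·2^i; at i=17 this is 262091.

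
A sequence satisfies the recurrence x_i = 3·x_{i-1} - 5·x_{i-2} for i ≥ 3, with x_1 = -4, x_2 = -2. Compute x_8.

x_3 = 14  x_4 = 52  x_5 = 86  x_6 = -2  x_7 = -436  x_8 = -1298.

-1298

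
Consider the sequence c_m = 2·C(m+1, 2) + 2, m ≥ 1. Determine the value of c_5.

32

C(6, 2) = 15, so c_5 = 32.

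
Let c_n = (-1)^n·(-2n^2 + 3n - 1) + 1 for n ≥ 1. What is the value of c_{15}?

(-1)^15 = -1; -2n^2 + 3n - 1 at n=15 is -406; so c_{15} = 407.

407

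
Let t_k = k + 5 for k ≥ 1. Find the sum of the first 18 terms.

261

Over k = 1..18: Σk = 171.
Total = (1)·171 + (5)·18 = 261.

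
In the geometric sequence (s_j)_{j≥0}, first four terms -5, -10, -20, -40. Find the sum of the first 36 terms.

Common ratio r = 2.
s_j = (-5)·2^(j-0).
S = (-5)·(2^36 - 1)/(2 - 1) = (-5)·(68719476736 - 1)/(1) = -343597383675.

-343597383675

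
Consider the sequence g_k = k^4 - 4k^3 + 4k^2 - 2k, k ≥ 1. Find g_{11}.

g_{11} = 1·11^4 - 4·11^3 + 4·11^2 - 2·11 = 9779.

9779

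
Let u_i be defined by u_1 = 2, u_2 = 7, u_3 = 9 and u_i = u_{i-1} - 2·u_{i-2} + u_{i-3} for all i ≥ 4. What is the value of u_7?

Iterate the recurrence:
u_4 = -3;  u_5 = -14;  u_6 = 1;  u_7 = 26.

26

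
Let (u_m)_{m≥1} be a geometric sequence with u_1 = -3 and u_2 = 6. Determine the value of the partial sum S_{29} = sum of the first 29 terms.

-536870913

Common ratio r = -2.
u_m = (-3)·(-2)^(m-1).
S = (-3)·((-2)^29 - 1)/(-2 - 1) = (-3)·(-536870912 - 1)/(-3) = -536870913.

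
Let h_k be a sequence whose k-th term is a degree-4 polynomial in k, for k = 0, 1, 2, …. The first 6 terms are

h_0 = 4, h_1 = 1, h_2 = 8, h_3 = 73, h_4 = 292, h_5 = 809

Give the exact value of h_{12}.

1st diffs: -3, 7, 65, 219, 517.
2nd diffs: 10, 58, 154, 298.
3rd diffs: 48, 96, 144.
4th diffs: 48, 48 (constant).
Newton forward-difference form: h_k = 4 + (-3)·C(k,1) + 10·C(k,2) + 48·C(k,3) + 48·C(k,4).
At k = 12: k = 12, so h_{12} = 4 - 36 + 660 + 10560 + 23760 = 34948.

34948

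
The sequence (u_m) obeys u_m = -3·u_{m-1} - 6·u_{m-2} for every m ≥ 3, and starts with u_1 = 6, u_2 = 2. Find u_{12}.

u_3 = -42, u_4 = 114, u_5 = -90, u_6 = -414, u_7 = 1782, u_8 = -2862, u_9 = -2106, u_{10} = 23490, u_{11} = -57834, u_{12} = 32562.

32562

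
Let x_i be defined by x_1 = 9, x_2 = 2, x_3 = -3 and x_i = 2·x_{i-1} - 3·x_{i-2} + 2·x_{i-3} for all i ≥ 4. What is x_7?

Step forward from the initial values:
x_4 = 6;  x_5 = 25;  x_6 = 26;  x_7 = -11.

-11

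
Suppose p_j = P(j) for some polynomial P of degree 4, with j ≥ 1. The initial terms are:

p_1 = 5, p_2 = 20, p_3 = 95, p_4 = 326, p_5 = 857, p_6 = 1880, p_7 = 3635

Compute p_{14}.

1st diffs: 15, 75, 231, 531, 1023, 1755.
2nd diffs: 60, 156, 300, 492, 732.
3rd diffs: 96, 144, 192, 240.
4th diffs: 48, 48, 48 (constant).
So p_j = 2j^4 - 4j^3 + 4j^2 + j + 2.
Evaluating at j = 14 gives p_{14} = 66656.

66656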